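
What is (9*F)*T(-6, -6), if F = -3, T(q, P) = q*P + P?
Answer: -810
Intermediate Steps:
T(q, P) = P + P*q (T(q, P) = P*q + P = P + P*q)
(9*F)*T(-6, -6) = (9*(-3))*(-6*(1 - 6)) = -(-162)*(-5) = -27*30 = -810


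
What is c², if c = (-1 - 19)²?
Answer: 160000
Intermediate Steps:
c = 400 (c = (-20)² = 400)
c² = 400² = 160000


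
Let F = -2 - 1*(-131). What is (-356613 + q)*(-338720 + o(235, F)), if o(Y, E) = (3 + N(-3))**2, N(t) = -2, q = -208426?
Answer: 191389445041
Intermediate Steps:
F = 129 (F = -2 + 131 = 129)
o(Y, E) = 1 (o(Y, E) = (3 - 2)**2 = 1**2 = 1)
(-356613 + q)*(-338720 + o(235, F)) = (-356613 - 208426)*(-338720 + 1) = -565039*(-338719) = 191389445041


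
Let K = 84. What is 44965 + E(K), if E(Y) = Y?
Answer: 45049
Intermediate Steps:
44965 + E(K) = 44965 + 84 = 45049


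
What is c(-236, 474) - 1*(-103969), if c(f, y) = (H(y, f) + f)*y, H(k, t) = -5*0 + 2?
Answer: -6947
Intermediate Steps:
H(k, t) = 2 (H(k, t) = 0 + 2 = 2)
c(f, y) = y*(2 + f) (c(f, y) = (2 + f)*y = y*(2 + f))
c(-236, 474) - 1*(-103969) = 474*(2 - 236) - 1*(-103969) = 474*(-234) + 103969 = -110916 + 103969 = -6947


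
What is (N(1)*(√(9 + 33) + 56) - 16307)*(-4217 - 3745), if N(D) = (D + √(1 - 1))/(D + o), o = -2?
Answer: 130282206 + 7962*√42 ≈ 1.3033e+8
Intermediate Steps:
N(D) = D/(-2 + D) (N(D) = (D + √(1 - 1))/(D - 2) = (D + √0)/(-2 + D) = (D + 0)/(-2 + D) = D/(-2 + D))
(N(1)*(√(9 + 33) + 56) - 16307)*(-4217 - 3745) = ((1/(-2 + 1))*(√(9 + 33) + 56) - 16307)*(-4217 - 3745) = ((1/(-1))*(√42 + 56) - 16307)*(-7962) = ((1*(-1))*(56 + √42) - 16307)*(-7962) = (-(56 + √42) - 16307)*(-7962) = ((-56 - √42) - 16307)*(-7962) = (-16363 - √42)*(-7962) = 130282206 + 7962*√42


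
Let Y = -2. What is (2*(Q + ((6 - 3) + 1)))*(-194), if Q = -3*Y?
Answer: -3880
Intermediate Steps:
Q = 6 (Q = -3*(-2) = 6)
(2*(Q + ((6 - 3) + 1)))*(-194) = (2*(6 + ((6 - 3) + 1)))*(-194) = (2*(6 + (3 + 1)))*(-194) = (2*(6 + 4))*(-194) = (2*10)*(-194) = 20*(-194) = -3880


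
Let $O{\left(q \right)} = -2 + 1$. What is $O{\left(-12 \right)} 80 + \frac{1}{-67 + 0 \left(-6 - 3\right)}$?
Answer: $- \frac{5361}{67} \approx -80.015$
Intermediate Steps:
$O{\left(q \right)} = -1$
$O{\left(-12 \right)} 80 + \frac{1}{-67 + 0 \left(-6 - 3\right)} = \left(-1\right) 80 + \frac{1}{-67 + 0 \left(-6 - 3\right)} = -80 + \frac{1}{-67 + 0 \left(-9\right)} = -80 + \frac{1}{-67 + 0} = -80 + \frac{1}{-67} = -80 - \frac{1}{67} = - \frac{5361}{67}$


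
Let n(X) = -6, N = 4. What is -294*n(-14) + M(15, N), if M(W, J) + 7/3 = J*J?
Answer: 5333/3 ≈ 1777.7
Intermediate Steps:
M(W, J) = -7/3 + J² (M(W, J) = -7/3 + J*J = -7/3 + J²)
-294*n(-14) + M(15, N) = -294*(-6) + (-7/3 + 4²) = 1764 + (-7/3 + 16) = 1764 + 41/3 = 5333/3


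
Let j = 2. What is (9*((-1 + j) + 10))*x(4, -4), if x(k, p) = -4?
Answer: -396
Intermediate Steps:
(9*((-1 + j) + 10))*x(4, -4) = (9*((-1 + 2) + 10))*(-4) = (9*(1 + 10))*(-4) = (9*11)*(-4) = 99*(-4) = -396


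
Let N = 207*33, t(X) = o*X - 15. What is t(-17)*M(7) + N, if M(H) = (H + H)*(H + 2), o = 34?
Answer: -67887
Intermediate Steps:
M(H) = 2*H*(2 + H) (M(H) = (2*H)*(2 + H) = 2*H*(2 + H))
t(X) = -15 + 34*X (t(X) = 34*X - 15 = -15 + 34*X)
N = 6831
t(-17)*M(7) + N = (-15 + 34*(-17))*(2*7*(2 + 7)) + 6831 = (-15 - 578)*(2*7*9) + 6831 = -593*126 + 6831 = -74718 + 6831 = -67887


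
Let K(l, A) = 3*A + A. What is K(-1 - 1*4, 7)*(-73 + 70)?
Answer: -84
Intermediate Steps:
K(l, A) = 4*A
K(-1 - 1*4, 7)*(-73 + 70) = (4*7)*(-73 + 70) = 28*(-3) = -84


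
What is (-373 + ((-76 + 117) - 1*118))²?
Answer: 202500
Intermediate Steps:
(-373 + ((-76 + 117) - 1*118))² = (-373 + (41 - 118))² = (-373 - 77)² = (-450)² = 202500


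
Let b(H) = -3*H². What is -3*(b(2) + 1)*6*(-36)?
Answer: -7128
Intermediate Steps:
-3*(b(2) + 1)*6*(-36) = -3*(-3*2² + 1)*6*(-36) = -3*(-3*4 + 1)*6*(-36) = -3*(-12 + 1)*6*(-36) = -(-33)*6*(-36) = -3*(-66)*(-36) = 198*(-36) = -7128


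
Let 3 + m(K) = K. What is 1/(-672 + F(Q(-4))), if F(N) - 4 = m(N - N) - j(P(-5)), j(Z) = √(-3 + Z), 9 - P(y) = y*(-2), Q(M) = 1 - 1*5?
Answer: -671/450245 + 2*I/450245 ≈ -0.0014903 + 4.442e-6*I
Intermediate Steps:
m(K) = -3 + K
Q(M) = -4 (Q(M) = 1 - 5 = -4)
P(y) = 9 + 2*y (P(y) = 9 - y*(-2) = 9 - (-2)*y = 9 + 2*y)
F(N) = 1 - 2*I (F(N) = 4 + ((-3 + (N - N)) - √(-3 + (9 + 2*(-5)))) = 4 + ((-3 + 0) - √(-3 + (9 - 10))) = 4 + (-3 - √(-3 - 1)) = 4 + (-3 - √(-4)) = 4 + (-3 - 2*I) = 1 - 2*I)
1/(-672 + F(Q(-4))) = 1/(-672 + (1 - 2*I)) = 1/(-671 - 2*I) = (-671 + 2*I)/450245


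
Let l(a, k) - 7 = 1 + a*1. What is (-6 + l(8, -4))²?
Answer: 100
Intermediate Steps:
l(a, k) = 8 + a (l(a, k) = 7 + (1 + a*1) = 7 + (1 + a) = 8 + a)
(-6 + l(8, -4))² = (-6 + (8 + 8))² = (-6 + 16)² = 10² = 100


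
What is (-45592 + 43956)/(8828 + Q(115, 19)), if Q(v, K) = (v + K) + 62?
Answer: -409/2256 ≈ -0.18129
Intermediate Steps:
Q(v, K) = 62 + K + v (Q(v, K) = (K + v) + 62 = 62 + K + v)
(-45592 + 43956)/(8828 + Q(115, 19)) = (-45592 + 43956)/(8828 + (62 + 19 + 115)) = -1636/(8828 + 196) = -1636/9024 = -1636*1/9024 = -409/2256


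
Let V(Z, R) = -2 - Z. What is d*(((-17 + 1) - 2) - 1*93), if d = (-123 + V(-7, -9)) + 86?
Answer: 3552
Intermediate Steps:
d = -32 (d = (-123 + (-2 - 1*(-7))) + 86 = (-123 + (-2 + 7)) + 86 = (-123 + 5) + 86 = -118 + 86 = -32)
d*(((-17 + 1) - 2) - 1*93) = -32*(((-17 + 1) - 2) - 1*93) = -32*((-16 - 2) - 93) = -32*(-18 - 93) = -32*(-111) = 3552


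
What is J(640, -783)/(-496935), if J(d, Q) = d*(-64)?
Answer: 8192/99387 ≈ 0.082425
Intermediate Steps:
J(d, Q) = -64*d
J(640, -783)/(-496935) = -64*640/(-496935) = -40960*(-1/496935) = 8192/99387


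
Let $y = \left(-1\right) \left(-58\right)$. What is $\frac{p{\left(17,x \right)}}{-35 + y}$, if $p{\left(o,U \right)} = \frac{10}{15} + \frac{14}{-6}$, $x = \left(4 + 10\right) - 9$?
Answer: $- \frac{5}{69} \approx -0.072464$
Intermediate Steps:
$x = 5$ ($x = 14 - 9 = 5$)
$p{\left(o,U \right)} = - \frac{5}{3}$ ($p{\left(o,U \right)} = 10 \cdot \frac{1}{15} + 14 \left(- \frac{1}{6}\right) = \frac{2}{3} - \frac{7}{3} = - \frac{5}{3}$)
$y = 58$
$\frac{p{\left(17,x \right)}}{-35 + y} = - \frac{5}{3 \left(-35 + 58\right)} = - \frac{5}{3 \cdot 23} = \left(- \frac{5}{3}\right) \frac{1}{23} = - \frac{5}{69}$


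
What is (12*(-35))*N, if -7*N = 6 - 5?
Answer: 60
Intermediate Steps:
N = -1/7 (N = -(6 - 5)/7 = -1/7*1 = -1/7 ≈ -0.14286)
(12*(-35))*N = (12*(-35))*(-1/7) = -420*(-1/7) = 60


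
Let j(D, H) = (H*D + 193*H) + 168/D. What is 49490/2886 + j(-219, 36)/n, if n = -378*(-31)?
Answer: 3511423553/205727067 ≈ 17.068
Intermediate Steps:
j(D, H) = 168/D + 193*H + D*H (j(D, H) = (D*H + 193*H) + 168/D = (193*H + D*H) + 168/D = 168/D + 193*H + D*H)
n = 11718
49490/2886 + j(-219, 36)/n = 49490/2886 + ((168 - 219*36*(193 - 219))/(-219))/11718 = 49490*(1/2886) - (168 - 219*36*(-26))/219*(1/11718) = 24745/1443 - (168 + 204984)/219*(1/11718) = 24745/1443 - 1/219*205152*(1/11718) = 24745/1443 - 68384/73*1/11718 = 24745/1443 - 34192/427707 = 3511423553/205727067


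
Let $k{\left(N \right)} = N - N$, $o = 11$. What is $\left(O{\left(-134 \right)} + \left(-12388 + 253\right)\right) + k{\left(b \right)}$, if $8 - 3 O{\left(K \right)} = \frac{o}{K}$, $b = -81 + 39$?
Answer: $- \frac{1625729}{134} \approx -12132.0$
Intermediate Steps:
$b = -42$
$O{\left(K \right)} = \frac{8}{3} - \frac{11}{3 K}$ ($O{\left(K \right)} = \frac{8}{3} - \frac{11 \frac{1}{K}}{3} = \frac{8}{3} - \frac{11}{3 K}$)
$k{\left(N \right)} = 0$
$\left(O{\left(-134 \right)} + \left(-12388 + 253\right)\right) + k{\left(b \right)} = \left(\frac{-11 + 8 \left(-134\right)}{3 \left(-134\right)} + \left(-12388 + 253\right)\right) + 0 = \left(\frac{1}{3} \left(- \frac{1}{134}\right) \left(-11 - 1072\right) - 12135\right) + 0 = \left(\frac{1}{3} \left(- \frac{1}{134}\right) \left(-1083\right) - 12135\right) + 0 = \left(\frac{361}{134} - 12135\right) + 0 = - \frac{1625729}{134} + 0 = - \frac{1625729}{134}$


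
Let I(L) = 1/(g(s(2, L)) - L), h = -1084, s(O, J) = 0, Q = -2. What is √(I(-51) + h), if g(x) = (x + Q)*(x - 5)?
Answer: 3*I*√448167/61 ≈ 32.924*I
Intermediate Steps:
g(x) = (-5 + x)*(-2 + x) (g(x) = (x - 2)*(x - 5) = (-2 + x)*(-5 + x) = (-5 + x)*(-2 + x))
I(L) = 1/(10 - L) (I(L) = 1/((10 + 0² - 7*0) - L) = 1/((10 + 0 + 0) - L) = 1/(10 - L))
√(I(-51) + h) = √(-1/(-10 - 51) - 1084) = √(-1/(-61) - 1084) = √(-1*(-1/61) - 1084) = √(1/61 - 1084) = √(-66123/61) = 3*I*√448167/61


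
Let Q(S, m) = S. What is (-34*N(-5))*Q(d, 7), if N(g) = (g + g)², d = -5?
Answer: 17000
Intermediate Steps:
N(g) = 4*g² (N(g) = (2*g)² = 4*g²)
(-34*N(-5))*Q(d, 7) = -136*(-5)²*(-5) = -136*25*(-5) = -34*100*(-5) = -3400*(-5) = 17000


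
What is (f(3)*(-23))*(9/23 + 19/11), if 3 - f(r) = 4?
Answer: 536/11 ≈ 48.727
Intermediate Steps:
f(r) = -1 (f(r) = 3 - 1*4 = 3 - 4 = -1)
(f(3)*(-23))*(9/23 + 19/11) = (-1*(-23))*(9/23 + 19/11) = 23*(9*(1/23) + 19*(1/11)) = 23*(9/23 + 19/11) = 23*(536/253) = 536/11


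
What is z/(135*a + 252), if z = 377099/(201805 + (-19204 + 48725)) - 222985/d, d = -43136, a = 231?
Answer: 3769376143/17427412413824 ≈ 0.00021629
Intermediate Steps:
z = 33924385287/4989239168 (z = 377099/(201805 + (-19204 + 48725)) - 222985/(-43136) = 377099/(201805 + 29521) - 222985*(-1/43136) = 377099/231326 + 222985/43136 = 33924385287/4989239168 ≈ 6.7995)
z/(135*a + 252) = 33924385287/(4989239168*(135*231 + 252)) = 33924385287/(4989239168*(31185 + 252)) = (33924385287/4989239168)/31437 = (33924385287/4989239168)*(1/31437) = 3769376143/17427412413824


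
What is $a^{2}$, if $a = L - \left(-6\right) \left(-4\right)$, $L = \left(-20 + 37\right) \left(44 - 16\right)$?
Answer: $204304$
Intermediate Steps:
$L = 476$ ($L = 17 \cdot 28 = 476$)
$a = 452$ ($a = 476 - \left(-6\right) \left(-4\right) = 476 - 24 = 452$)
$a^{2} = 452^{2} = 204304$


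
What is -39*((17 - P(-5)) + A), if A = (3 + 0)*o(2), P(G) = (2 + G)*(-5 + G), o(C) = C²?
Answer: 39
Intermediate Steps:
P(G) = (-5 + G)*(2 + G)
A = 12 (A = (3 + 0)*2² = 3*4 = 12)
-39*((17 - P(-5)) + A) = -39*((17 - (-10 + (-5)² - 3*(-5))) + 12) = -39*((17 - (-10 + 25 + 15)) + 12) = -39*((17 - 1*30) + 12) = -39*((17 - 30) + 12) = -39*(-13 + 12) = -39*(-1) = 39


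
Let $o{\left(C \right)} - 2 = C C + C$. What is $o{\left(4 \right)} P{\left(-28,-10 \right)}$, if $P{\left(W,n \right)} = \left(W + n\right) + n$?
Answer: $-1056$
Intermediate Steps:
$P{\left(W,n \right)} = W + 2 n$
$o{\left(C \right)} = 2 + C + C^{2}$ ($o{\left(C \right)} = 2 + \left(C C + C\right) = 2 + \left(C^{2} + C\right) = 2 + \left(C + C^{2}\right) = 2 + C + C^{2}$)
$o{\left(4 \right)} P{\left(-28,-10 \right)} = \left(2 + 4 + 4^{2}\right) \left(-28 + 2 \left(-10\right)\right) = \left(2 + 4 + 16\right) \left(-28 - 20\right) = 22 \left(-48\right) = -1056$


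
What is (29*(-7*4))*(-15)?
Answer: 12180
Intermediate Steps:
(29*(-7*4))*(-15) = (29*(-28))*(-15) = -812*(-15) = 12180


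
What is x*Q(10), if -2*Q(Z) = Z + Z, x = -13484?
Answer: 134840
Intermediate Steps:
Q(Z) = -Z (Q(Z) = -(Z + Z)/2 = -Z)
x*Q(10) = -(-13484)*10 = -13484*(-10) = 134840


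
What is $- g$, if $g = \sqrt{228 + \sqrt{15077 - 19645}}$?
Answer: $- \sqrt{228 + 2 i \sqrt{1142}} \approx -15.261 - 2.2143 i$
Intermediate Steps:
$g = \sqrt{228 + 2 i \sqrt{1142}}$ ($g = \sqrt{228 + \sqrt{-4568}} = \sqrt{228 + 2 i \sqrt{1142}} \approx 15.261 + 2.2143 i$)
$- g = - \sqrt{228 + 2 i \sqrt{1142}}$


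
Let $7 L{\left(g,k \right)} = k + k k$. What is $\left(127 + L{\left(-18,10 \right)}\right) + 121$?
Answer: $\frac{1846}{7} \approx 263.71$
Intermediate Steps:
$L{\left(g,k \right)} = \frac{k}{7} + \frac{k^{2}}{7}$ ($L{\left(g,k \right)} = \frac{k + k k}{7} = \frac{k + k^{2}}{7} = \frac{k}{7} + \frac{k^{2}}{7}$)
$\left(127 + L{\left(-18,10 \right)}\right) + 121 = \left(127 + \frac{1}{7} \cdot 10 \left(1 + 10\right)\right) + 121 = \left(127 + \frac{1}{7} \cdot 10 \cdot 11\right) + 121 = \left(127 + \frac{110}{7}\right) + 121 = \frac{999}{7} + 121 = \frac{1846}{7}$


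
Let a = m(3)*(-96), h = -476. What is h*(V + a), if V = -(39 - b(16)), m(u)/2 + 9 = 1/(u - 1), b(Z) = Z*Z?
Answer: -880124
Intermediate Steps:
b(Z) = Z**2
m(u) = -18 + 2/(-1 + u) (m(u) = -18 + 2/(u - 1) = -18 + 2/(-1 + u))
a = 1632 (a = (2*(10 - 9*3)/(-1 + 3))*(-96) = (2*(10 - 27)/2)*(-96) = (2*(1/2)*(-17))*(-96) = -17*(-96) = 1632)
V = 217 (V = -(39 - 1*16**2) = -(39 - 1*256) = -(39 - 256) = -1*(-217) = 217)
h*(V + a) = -476*(217 + 1632) = -476*1849 = -880124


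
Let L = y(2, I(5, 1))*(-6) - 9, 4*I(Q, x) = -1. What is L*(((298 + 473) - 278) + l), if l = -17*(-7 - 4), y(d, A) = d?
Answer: -14280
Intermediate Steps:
I(Q, x) = -¼ (I(Q, x) = (¼)*(-1) = -¼)
l = 187 (l = -17*(-11) = 187)
L = -21 (L = 2*(-6) - 9 = -12 - 9 = -21)
L*(((298 + 473) - 278) + l) = -21*(((298 + 473) - 278) + 187) = -21*((771 - 278) + 187) = -21*(493 + 187) = -21*680 = -14280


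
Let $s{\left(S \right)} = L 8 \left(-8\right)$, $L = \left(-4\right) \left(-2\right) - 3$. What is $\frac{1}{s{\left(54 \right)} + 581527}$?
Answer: $\frac{1}{581207} \approx 1.7206 \cdot 10^{-6}$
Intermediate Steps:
$L = 5$ ($L = 8 - 3 = 5$)
$s{\left(S \right)} = -320$ ($s{\left(S \right)} = 5 \cdot 8 \left(-8\right) = 40 \left(-8\right) = -320$)
$\frac{1}{s{\left(54 \right)} + 581527} = \frac{1}{-320 + 581527} = \frac{1}{581207}$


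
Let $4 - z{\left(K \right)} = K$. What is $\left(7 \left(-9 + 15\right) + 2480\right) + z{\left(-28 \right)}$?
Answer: $2554$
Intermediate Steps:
$z{\left(K \right)} = 4 - K$
$\left(7 \left(-9 + 15\right) + 2480\right) + z{\left(-28 \right)} = \left(7 \left(-9 + 15\right) + 2480\right) + \left(4 - -28\right) = \left(7 \cdot 6 + 2480\right) + \left(4 + 28\right) = \left(42 + 2480\right) + 32 = 2522 + 32 = 2554$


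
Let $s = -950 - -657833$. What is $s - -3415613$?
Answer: $4072496$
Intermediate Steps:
$s = 656883$ ($s = -950 + 657833 = 656883$)
$s - -3415613 = 656883 - -3415613 = 656883 + 3415613 = 4072496$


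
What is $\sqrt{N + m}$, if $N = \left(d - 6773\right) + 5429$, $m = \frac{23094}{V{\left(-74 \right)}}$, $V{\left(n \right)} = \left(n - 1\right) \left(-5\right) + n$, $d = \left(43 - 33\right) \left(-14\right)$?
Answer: $\frac{i \sqrt{127500590}}{301} \approx 37.514 i$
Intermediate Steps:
$d = -140$ ($d = 10 \left(-14\right) = -140$)
$V{\left(n \right)} = 5 - 4 n$ ($V{\left(n \right)} = \left(-1 + n\right) \left(-5\right) + n = \left(5 - 5 n\right) + n = 5 - 4 n$)
$m = \frac{23094}{301}$ ($m = \frac{23094}{5 - -296} = \frac{23094}{5 + 296} = \frac{23094}{301} \approx 76.724$)
$N = -1484$ ($N = \left(-140 - 6773\right) + 5429 = -6913 + 5429 = -1484$)
$\sqrt{N + m} = \sqrt{-1484 + \frac{23094}{301}} = \sqrt{- \frac{423590}{301}} = \frac{i \sqrt{127500590}}{301}$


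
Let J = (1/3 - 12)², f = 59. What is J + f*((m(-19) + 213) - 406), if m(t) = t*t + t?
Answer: 80344/9 ≈ 8927.1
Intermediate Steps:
m(t) = t + t² (m(t) = t² + t = t + t²)
J = 1225/9 (J = (⅓ - 12)² = (-35/3)² = 1225/9 ≈ 136.11)
J + f*((m(-19) + 213) - 406) = 1225/9 + 59*((-19*(1 - 19) + 213) - 406) = 1225/9 + 59*((-19*(-18) + 213) - 406) = 1225/9 + 59*((342 + 213) - 406) = 1225/9 + 59*(555 - 406) = 1225/9 + 59*149 = 1225/9 + 8791 = 80344/9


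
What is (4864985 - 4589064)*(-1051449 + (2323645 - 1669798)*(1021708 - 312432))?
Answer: 127960276799415483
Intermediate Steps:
(4864985 - 4589064)*(-1051449 + (2323645 - 1669798)*(1021708 - 312432)) = 275921*(-1051449 + 653847*709276) = 275921*(-1051449 + 463757984772) = 275921*463756933323 = 127960276799415483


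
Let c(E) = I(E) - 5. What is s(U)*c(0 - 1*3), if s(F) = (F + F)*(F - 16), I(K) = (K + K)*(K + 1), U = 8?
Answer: -896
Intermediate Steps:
I(K) = 2*K*(1 + K) (I(K) = (2*K)*(1 + K) = 2*K*(1 + K))
c(E) = -5 + 2*E*(1 + E) (c(E) = 2*E*(1 + E) - 5 = -5 + 2*E*(1 + E))
s(F) = 2*F*(-16 + F) (s(F) = (2*F)*(-16 + F) = 2*F*(-16 + F))
s(U)*c(0 - 1*3) = (2*8*(-16 + 8))*(-5 + 2*(0 - 1*3)*(1 + (0 - 1*3))) = (2*8*(-8))*(-5 + 2*(0 - 3)*(1 + (0 - 3))) = -128*(-5 + 2*(-3)*(1 - 3)) = -128*(-5 + 2*(-3)*(-2)) = -128*(-5 + 12) = -128*7 = -896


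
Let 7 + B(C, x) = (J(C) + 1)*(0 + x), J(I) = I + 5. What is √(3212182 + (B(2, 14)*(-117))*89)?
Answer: √2118817 ≈ 1455.6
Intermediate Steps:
J(I) = 5 + I
B(C, x) = -7 + x*(6 + C) (B(C, x) = -7 + ((5 + C) + 1)*(0 + x) = -7 + (6 + C)*x = -7 + x*(6 + C))
√(3212182 + (B(2, 14)*(-117))*89) = √(3212182 + ((-7 + 14 + 14*(5 + 2))*(-117))*89) = √(3212182 + ((-7 + 14 + 14*7)*(-117))*89) = √(3212182 + ((-7 + 14 + 98)*(-117))*89) = √(3212182 + (105*(-117))*89) = √(3212182 - 12285*89) = √(3212182 - 1093365) = √2118817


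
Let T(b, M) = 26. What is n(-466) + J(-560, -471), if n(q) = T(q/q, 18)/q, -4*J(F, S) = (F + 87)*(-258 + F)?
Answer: -45075507/466 ≈ -96729.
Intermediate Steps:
J(F, S) = -(-258 + F)*(87 + F)/4 (J(F, S) = -(F + 87)*(-258 + F)/4 = -(87 + F)*(-258 + F)/4 = -(-258 + F)*(87 + F)/4)
n(q) = 26/q
n(-466) + J(-560, -471) = 26/(-466) + (11223/2 - ¼*(-560)² + (171/4)*(-560)) = 26*(-1/466) + (11223/2 - ¼*313600 - 23940) = -13/233 + (11223/2 - 78400 - 23940) = -13/233 - 193457/2 = -45075507/466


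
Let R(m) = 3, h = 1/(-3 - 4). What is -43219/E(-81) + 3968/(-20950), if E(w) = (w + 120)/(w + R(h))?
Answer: 905436066/10475 ≈ 86438.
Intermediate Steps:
h = -⅐ (h = 1/(-7) = -⅐ ≈ -0.14286)
E(w) = (120 + w)/(3 + w) (E(w) = (w + 120)/(w + 3) = (120 + w)/(3 + w))
-43219/E(-81) + 3968/(-20950) = -43219*(3 - 81)/(120 - 81) + 3968/(-20950) = -43219/(39/(-78)) + 3968*(-1/20950) = -43219/((-1/78*39)) - 1984/10475 = -43219/(-½) - 1984/10475 = -43219*(-2) - 1984/10475 = 86438 - 1984/10475 = 905436066/10475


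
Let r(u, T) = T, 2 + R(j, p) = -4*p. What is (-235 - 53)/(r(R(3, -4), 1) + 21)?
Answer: -144/11 ≈ -13.091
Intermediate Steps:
R(j, p) = -2 - 4*p
(-235 - 53)/(r(R(3, -4), 1) + 21) = (-235 - 53)/(1 + 21) = -288/22 = -288*1/22 = -144/11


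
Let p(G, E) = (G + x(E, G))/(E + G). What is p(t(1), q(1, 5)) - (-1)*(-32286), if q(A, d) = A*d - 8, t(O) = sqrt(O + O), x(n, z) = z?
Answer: -226006/7 - 6*sqrt(2)/7 ≈ -32288.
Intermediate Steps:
t(O) = sqrt(2)*sqrt(O) (t(O) = sqrt(2*O) = sqrt(2)*sqrt(O))
q(A, d) = -8 + A*d
p(G, E) = 2*G/(E + G) (p(G, E) = (G + G)/(E + G) = (2*G)/(E + G) = 2*G/(E + G))
p(t(1), q(1, 5)) - (-1)*(-32286) = 2*(sqrt(2)*sqrt(1))/((-8 + 1*5) + sqrt(2)*sqrt(1)) - (-1)*(-32286) = 2*(sqrt(2)*1)/((-8 + 5) + sqrt(2)*1) - 1*32286 = 2*sqrt(2)/(-3 + sqrt(2)) - 32286 = -32286 + 2*sqrt(2)/(-3 + sqrt(2))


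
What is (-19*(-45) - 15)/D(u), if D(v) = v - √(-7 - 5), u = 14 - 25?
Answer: -1320/19 + 240*I*√3/19 ≈ -69.474 + 21.879*I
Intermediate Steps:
u = -11
D(v) = v - 2*I*√3 (D(v) = v - √(-12) = v - 2*I*√3)
(-19*(-45) - 15)/D(u) = (-19*(-45) - 15)/(-11 - 2*I*√3) = (855 - 15)/(-11 - 2*I*√3) = 840/(-11 - 2*I*√3)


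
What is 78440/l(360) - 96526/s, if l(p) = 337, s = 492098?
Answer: 19283818929/82918513 ≈ 232.56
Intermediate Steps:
78440/l(360) - 96526/s = 78440/337 - 96526/492098 = 78440*(1/337) - 96526*1/492098 = 78440/337 - 48263/246049 = 19283818929/82918513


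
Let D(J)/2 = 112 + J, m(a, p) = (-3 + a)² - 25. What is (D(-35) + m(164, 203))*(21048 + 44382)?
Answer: 1704451500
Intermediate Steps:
m(a, p) = -25 + (-3 + a)²
D(J) = 224 + 2*J (D(J) = 2*(112 + J) = 224 + 2*J)
(D(-35) + m(164, 203))*(21048 + 44382) = ((224 + 2*(-35)) + (-25 + (-3 + 164)²))*(21048 + 44382) = ((224 - 70) + (-25 + 161²))*65430 = (154 + (-25 + 25921))*65430 = (154 + 25896)*65430 = 26050*65430 = 1704451500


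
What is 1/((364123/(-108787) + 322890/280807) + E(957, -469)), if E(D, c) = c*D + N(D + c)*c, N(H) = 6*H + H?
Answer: -30548151109/62652400513091964 ≈ -4.8758e-7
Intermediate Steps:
N(H) = 7*H
E(D, c) = D*c + c*(7*D + 7*c) (E(D, c) = c*D + (7*(D + c))*c = D*c + (7*D + 7*c)*c = D*c + c*(7*D + 7*c))
1/((364123/(-108787) + 322890/280807) + E(957, -469)) = 1/((364123/(-108787) + 322890/280807) - 469*(7*(-469) + 8*957)) = 1/((364123*(-1/108787) + 322890*(1/280807)) - 469*(-3283 + 7656)) = 1/((-364123/108787 + 322890/280807) - 469*4373) = 1/(-67122052831/30548151109 - 2050937) = 1/(-62652400513091964/30548151109) = -30548151109/62652400513091964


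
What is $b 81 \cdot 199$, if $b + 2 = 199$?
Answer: $3175443$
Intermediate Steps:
$b = 197$ ($b = -2 + 199 = 197$)
$b 81 \cdot 199 = 197 \cdot 81 \cdot 199 = 15957 \cdot 199 = 3175443$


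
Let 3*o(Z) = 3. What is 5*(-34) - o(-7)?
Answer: -171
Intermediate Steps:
o(Z) = 1 (o(Z) = (1/3)*3 = 1)
5*(-34) - o(-7) = 5*(-34) - 1*1 = -170 - 1 = -171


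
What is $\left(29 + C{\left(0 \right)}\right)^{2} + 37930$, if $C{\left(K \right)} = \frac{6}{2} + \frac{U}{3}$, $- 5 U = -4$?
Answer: $\frac{8768506}{225} \approx 38971.0$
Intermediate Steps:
$U = \frac{4}{5}$ ($U = \left(- \frac{1}{5}\right) \left(-4\right) = \frac{4}{5} \approx 0.8$)
$C{\left(K \right)} = \frac{49}{15}$ ($C{\left(K \right)} = \frac{6}{2} + \frac{4}{5 \cdot 3} = 6 \cdot \frac{1}{2} + \frac{4}{5} \cdot \frac{1}{3} = 3 + \frac{4}{15} = \frac{49}{15}$)
$\left(29 + C{\left(0 \right)}\right)^{2} + 37930 = \left(29 + \frac{49}{15}\right)^{2} + 37930 = \left(\frac{484}{15}\right)^{2} + 37930 = \frac{234256}{225} + 37930 = \frac{8768506}{225}$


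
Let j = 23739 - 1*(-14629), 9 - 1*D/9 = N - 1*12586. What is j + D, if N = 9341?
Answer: 67654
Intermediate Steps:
D = 29286 (D = 81 - 9*(9341 - 1*12586) = 81 - 9*(9341 - 12586) = 81 - 9*(-3245) = 81 + 29205 = 29286)
j = 38368 (j = 23739 + 14629 = 38368)
j + D = 38368 + 29286 = 67654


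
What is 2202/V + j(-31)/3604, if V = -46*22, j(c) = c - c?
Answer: -1101/506 ≈ -2.1759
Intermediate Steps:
j(c) = 0
V = -1012
2202/V + j(-31)/3604 = 2202/(-1012) + 0/3604 = 2202*(-1/1012) + 0*(1/3604) = -1101/506 + 0 = -1101/506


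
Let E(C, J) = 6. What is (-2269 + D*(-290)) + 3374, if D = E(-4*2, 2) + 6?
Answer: -2375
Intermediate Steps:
D = 12 (D = 6 + 6 = 12)
(-2269 + D*(-290)) + 3374 = (-2269 + 12*(-290)) + 3374 = (-2269 - 3480) + 3374 = -5749 + 3374 = -2375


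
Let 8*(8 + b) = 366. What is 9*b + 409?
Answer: 2995/4 ≈ 748.75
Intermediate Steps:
b = 151/4 (b = -8 + (1/8)*366 = -8 + 183/4 = 151/4 ≈ 37.750)
9*b + 409 = 9*(151/4) + 409 = 1359/4 + 409 = 2995/4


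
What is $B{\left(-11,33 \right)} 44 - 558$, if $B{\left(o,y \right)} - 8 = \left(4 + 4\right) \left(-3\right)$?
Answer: $-1262$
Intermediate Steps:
$B{\left(o,y \right)} = -16$ ($B{\left(o,y \right)} = 8 + \left(4 + 4\right) \left(-3\right) = 8 + 8 \left(-3\right) = 8 - 24 = -16$)
$B{\left(-11,33 \right)} 44 - 558 = \left(-16\right) 44 - 558 = -704 - 558 = -1262$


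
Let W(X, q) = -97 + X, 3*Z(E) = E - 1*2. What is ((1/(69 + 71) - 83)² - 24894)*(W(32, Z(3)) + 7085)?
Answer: -123875354889/980 ≈ -1.2640e+8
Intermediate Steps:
Z(E) = -⅔ + E/3 (Z(E) = (E - 1*2)/3 = (E - 2)/3 = (-2 + E)/3 = -⅔ + E/3)
((1/(69 + 71) - 83)² - 24894)*(W(32, Z(3)) + 7085) = ((1/(69 + 71) - 83)² - 24894)*((-97 + 32) + 7085) = ((1/140 - 83)² - 24894)*(-65 + 7085) = ((1/140 - 83)² - 24894)*7020 = ((-11619/140)² - 24894)*7020 = (135001161/19600 - 24894)*7020 = -352921239/19600*7020 = -123875354889/980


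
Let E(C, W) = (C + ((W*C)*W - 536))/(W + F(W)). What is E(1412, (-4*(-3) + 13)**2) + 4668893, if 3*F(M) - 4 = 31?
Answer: 5286137879/955 ≈ 5.5352e+6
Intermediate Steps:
F(M) = 35/3 (F(M) = 4/3 + (1/3)*31 = 4/3 + 31/3 = 35/3)
E(C, W) = (-536 + C + C*W**2)/(35/3 + W) (E(C, W) = (C + ((W*C)*W - 536))/(W + 35/3) = (C + ((C*W)*W - 536))/(35/3 + W) = (C + (C*W**2 - 536))/(35/3 + W) = (C + (-536 + C*W**2))/(35/3 + W) = (-536 + C + C*W**2)/(35/3 + W))
E(1412, (-4*(-3) + 13)**2) + 4668893 = 3*(-536 + 1412 + 1412*((-4*(-3) + 13)**2)**2)/(35 + 3*(-4*(-3) + 13)**2) + 4668893 = 3*(-536 + 1412 + 1412*((12 + 13)**2)**2)/(35 + 3*(12 + 13)**2) + 4668893 = 3*(-536 + 1412 + 1412*(25**2)**2)/(35 + 3*25**2) + 4668893 = 3*(-536 + 1412 + 1412*625**2)/(35 + 3*625) + 4668893 = 3*(-536 + 1412 + 1412*390625)/(35 + 1875) + 4668893 = 3*(-536 + 1412 + 551562500)/1910 + 4668893 = 3*(1/1910)*551563376 + 4668893 = 827345064/955 + 4668893 = 5286137879/955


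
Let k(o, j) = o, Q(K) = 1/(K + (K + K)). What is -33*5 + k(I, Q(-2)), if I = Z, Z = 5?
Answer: -160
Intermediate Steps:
Q(K) = 1/(3*K) (Q(K) = 1/(K + 2*K) = 1/(3*K))
I = 5
-33*5 + k(I, Q(-2)) = -33*5 + 5 = -165 + 5 = -160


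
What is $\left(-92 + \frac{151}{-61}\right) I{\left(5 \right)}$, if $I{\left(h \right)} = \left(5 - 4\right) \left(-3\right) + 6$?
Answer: $- \frac{17289}{61} \approx -283.43$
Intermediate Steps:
$I{\left(h \right)} = 3$ ($I{\left(h \right)} = 1 \left(-3\right) + 6 = -3 + 6 = 3$)
$\left(-92 + \frac{151}{-61}\right) I{\left(5 \right)} = \left(-92 + \frac{151}{-61}\right) 3 = \left(-92 + 151 \left(- \frac{1}{61}\right)\right) 3 = \left(-92 - \frac{151}{61}\right) 3 = \left(- \frac{5763}{61}\right) 3 = - \frac{17289}{61}$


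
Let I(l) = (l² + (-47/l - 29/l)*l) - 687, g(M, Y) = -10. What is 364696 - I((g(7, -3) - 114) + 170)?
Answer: 363343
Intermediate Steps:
I(l) = -763 + l² (I(l) = (l² + (-76/l)*l) - 687 = (l² - 76) - 687 = (-76 + l²) - 687 = -763 + l²)
364696 - I((g(7, -3) - 114) + 170) = 364696 - (-763 + ((-10 - 114) + 170)²) = 364696 - (-763 + (-124 + 170)²) = 364696 - (-763 + 46²) = 364696 - (-763 + 2116) = 364696 - 1*1353 = 364696 - 1353 = 363343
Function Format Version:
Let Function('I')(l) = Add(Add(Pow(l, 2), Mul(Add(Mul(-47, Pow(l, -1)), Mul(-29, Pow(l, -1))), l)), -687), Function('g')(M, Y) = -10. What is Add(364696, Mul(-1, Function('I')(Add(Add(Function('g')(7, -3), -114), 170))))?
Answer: 363343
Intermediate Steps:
Function('I')(l) = Add(-763, Pow(l, 2)) (Function('I')(l) = Add(Add(Pow(l, 2), Mul(Mul(-76, Pow(l, -1)), l)), -687) = Add(Add(Pow(l, 2), -76), -687) = Add(Add(-76, Pow(l, 2)), -687) = Add(-763, Pow(l, 2)))
Add(364696, Mul(-1, Function('I')(Add(Add(Function('g')(7, -3), -114), 170)))) = Add(364696, Mul(-1, Add(-763, Pow(Add(Add(-10, -114), 170), 2)))) = Add(364696, Mul(-1, Add(-763, Pow(Add(-124, 170), 2)))) = Add(364696, Mul(-1, Add(-763, Pow(46, 2)))) = Add(364696, Mul(-1, Add(-763, 2116))) = Add(364696, Mul(-1, 1353)) = Add(364696, -1353) = 363343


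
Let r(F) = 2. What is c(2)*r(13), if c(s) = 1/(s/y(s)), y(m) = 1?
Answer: 1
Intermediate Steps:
c(s) = 1/s (c(s) = 1/(s/1) = 1/(s*1) = 1/s)
c(2)*r(13) = 2/2 = (1/2)*2 = 1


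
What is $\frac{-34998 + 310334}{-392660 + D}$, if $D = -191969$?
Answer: $- \frac{275336}{584629} \approx -0.47096$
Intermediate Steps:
$\frac{-34998 + 310334}{-392660 + D} = \frac{-34998 + 310334}{-392660 - 191969} = \frac{275336}{-584629} = 275336 \left(- \frac{1}{584629}\right) = - \frac{275336}{584629}$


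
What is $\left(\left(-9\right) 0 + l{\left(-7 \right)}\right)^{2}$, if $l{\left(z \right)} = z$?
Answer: $49$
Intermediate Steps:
$\left(\left(-9\right) 0 + l{\left(-7 \right)}\right)^{2} = \left(\left(-9\right) 0 - 7\right)^{2} = \left(0 - 7\right)^{2} = \left(-7\right)^{2} = 49$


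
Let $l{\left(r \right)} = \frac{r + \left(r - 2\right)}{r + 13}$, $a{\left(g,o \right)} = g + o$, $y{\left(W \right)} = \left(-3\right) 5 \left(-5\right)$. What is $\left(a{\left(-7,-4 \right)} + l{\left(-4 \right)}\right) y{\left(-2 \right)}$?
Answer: $- \frac{2725}{3} \approx -908.33$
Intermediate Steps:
$y{\left(W \right)} = 75$ ($y{\left(W \right)} = \left(-15\right) \left(-5\right) = 75$)
$l{\left(r \right)} = \frac{-2 + 2 r}{13 + r}$ ($l{\left(r \right)} = \frac{r + \left(r - 2\right)}{13 + r} = \frac{r + \left(-2 + r\right)}{13 + r} = \frac{-2 + 2 r}{13 + r}$)
$\left(a{\left(-7,-4 \right)} + l{\left(-4 \right)}\right) y{\left(-2 \right)} = \left(\left(-7 - 4\right) + \frac{2 \left(-1 - 4\right)}{13 - 4}\right) 75 = \left(-11 + 2 \cdot \frac{1}{9} \left(-5\right)\right) 75 = \left(-11 - \frac{10}{9}\right) 75 = \left(- \frac{109}{9}\right) 75 = - \frac{2725}{3}$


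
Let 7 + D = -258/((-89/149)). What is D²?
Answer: 1430276761/7921 ≈ 1.8057e+5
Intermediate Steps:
D = 37819/89 (D = -7 - 258/((-89/149)) = -7 - 258/((-89*1/149)) = -7 - 258/(-89/149) = -7 - 258*(-149/89) = -7 + 38442/89 = 37819/89 ≈ 424.93)
D² = (37819/89)² = 1430276761/7921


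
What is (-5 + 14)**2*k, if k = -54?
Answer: -4374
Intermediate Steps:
(-5 + 14)**2*k = (-5 + 14)**2*(-54) = 9**2*(-54) = 81*(-54) = -4374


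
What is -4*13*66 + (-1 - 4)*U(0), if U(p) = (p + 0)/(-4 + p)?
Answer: -3432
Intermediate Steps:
U(p) = p/(-4 + p)
-4*13*66 + (-1 - 4)*U(0) = -4*13*66 + (-1 - 4)*(0/(-4 + 0)) = -52*66 - 0/(-4) = -3432 - 0*(-1)/4 = -3432 - 5*0 = -3432 + 0 = -3432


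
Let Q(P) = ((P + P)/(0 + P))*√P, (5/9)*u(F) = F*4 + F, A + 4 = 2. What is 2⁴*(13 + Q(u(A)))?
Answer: 208 + 96*I*√2 ≈ 208.0 + 135.76*I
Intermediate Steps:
A = -2 (A = -4 + 2 = -2)
u(F) = 9*F (u(F) = 9*(F*4 + F)/5 = 9*(4*F + F)/5 = 9*(5*F)/5 = 9*F)
Q(P) = 2*√P (Q(P) = ((2*P)/P)*√P = 2*√P)
2⁴*(13 + Q(u(A))) = 2⁴*(13 + 2*√(9*(-2))) = 16*(13 + 2*√(-18)) = 16*(13 + 2*(3*I*√2)) = 16*(13 + 6*I*√2) = 208 + 96*I*√2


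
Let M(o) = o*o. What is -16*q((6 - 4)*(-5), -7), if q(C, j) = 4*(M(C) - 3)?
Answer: -6208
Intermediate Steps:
M(o) = o²
q(C, j) = -12 + 4*C² (q(C, j) = 4*(C² - 3) = 4*(-3 + C²) = -12 + 4*C²)
-16*q((6 - 4)*(-5), -7) = -16*(-12 + 4*((6 - 4)*(-5))²) = -16*(-12 + 4*(2*(-5))²) = -16*(-12 + 4*(-10)²) = -16*(-12 + 4*100) = -16*(-12 + 400) = -16*388 = -6208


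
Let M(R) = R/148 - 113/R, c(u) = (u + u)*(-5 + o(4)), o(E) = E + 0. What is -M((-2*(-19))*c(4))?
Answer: 18923/11248 ≈ 1.6823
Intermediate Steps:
o(E) = E
c(u) = -2*u (c(u) = (u + u)*(-5 + 4) = (2*u)*(-1) = -2*u)
M(R) = -113/R + R/148 (M(R) = R*(1/148) - 113/R = R/148 - 113/R = -113/R + R/148)
-M((-2*(-19))*c(4)) = -(-113/((-2*(-19))*(-2*4)) + ((-2*(-19))*(-2*4))/148) = -(-113/(38*(-8)) + (38*(-8))/148) = -(-113/(-304) + (1/148)*(-304)) = -(-113*(-1/304) - 76/37) = -(113/304 - 76/37) = -1*(-18923/11248) = 18923/11248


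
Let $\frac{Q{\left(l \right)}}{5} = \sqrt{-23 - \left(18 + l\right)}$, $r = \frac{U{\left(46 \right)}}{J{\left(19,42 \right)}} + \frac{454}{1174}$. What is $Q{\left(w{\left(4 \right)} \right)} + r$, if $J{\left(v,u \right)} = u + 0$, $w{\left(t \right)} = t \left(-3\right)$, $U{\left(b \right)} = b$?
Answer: $\frac{18268}{12327} + 5 i \sqrt{29} \approx 1.482 + 26.926 i$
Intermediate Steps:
$w{\left(t \right)} = - 3 t$
$J{\left(v,u \right)} = u$
$r = \frac{18268}{12327}$ ($r = \frac{46}{42} + \frac{454}{1174} = 46 \cdot \frac{1}{42} + 454 \cdot \frac{1}{1174} = \frac{23}{21} + \frac{227}{587} = \frac{18268}{12327} \approx 1.482$)
$Q{\left(l \right)} = 5 \sqrt{-41 - l}$ ($Q{\left(l \right)} = 5 \sqrt{-23 - \left(18 + l\right)} = 5 \sqrt{-41 - l}$)
$Q{\left(w{\left(4 \right)} \right)} + r = 5 \sqrt{-41 - \left(-3\right) 4} + \frac{18268}{12327} = 5 \sqrt{-41 - -12} + \frac{18268}{12327} = 5 \sqrt{-41 + 12} + \frac{18268}{12327} = 5 \sqrt{-29} + \frac{18268}{12327} = 5 i \sqrt{29} + \frac{18268}{12327} = \frac{18268}{12327} + 5 i \sqrt{29}$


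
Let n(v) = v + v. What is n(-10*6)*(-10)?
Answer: 1200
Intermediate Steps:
n(v) = 2*v
n(-10*6)*(-10) = (2*(-10*6))*(-10) = (2*(-60))*(-10) = -120*(-10) = 1200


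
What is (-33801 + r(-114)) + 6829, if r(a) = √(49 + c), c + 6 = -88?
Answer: -26972 + 3*I*√5 ≈ -26972.0 + 6.7082*I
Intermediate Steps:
c = -94 (c = -6 - 88 = -94)
r(a) = 3*I*√5 (r(a) = √(49 - 94) = √(-45) = 3*I*√5)
(-33801 + r(-114)) + 6829 = (-33801 + 3*I*√5) + 6829 = -26972 + 3*I*√5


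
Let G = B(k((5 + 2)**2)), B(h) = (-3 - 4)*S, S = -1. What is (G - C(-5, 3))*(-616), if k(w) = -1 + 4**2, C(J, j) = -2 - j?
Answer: -7392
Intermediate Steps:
k(w) = 15 (k(w) = -1 + 16 = 15)
B(h) = 7 (B(h) = (-3 - 4)*(-1) = -7*(-1) = 7)
G = 7
(G - C(-5, 3))*(-616) = (7 - (-2 - 1*3))*(-616) = (7 - (-2 - 3))*(-616) = (7 - 1*(-5))*(-616) = (7 + 5)*(-616) = 12*(-616) = -7392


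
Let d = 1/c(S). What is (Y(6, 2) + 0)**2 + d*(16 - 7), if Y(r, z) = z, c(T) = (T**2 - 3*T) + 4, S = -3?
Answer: 97/22 ≈ 4.4091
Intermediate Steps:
c(T) = 4 + T**2 - 3*T
d = 1/22 (d = 1/(4 + (-3)**2 - 3*(-3)) = 1/(4 + 9 + 9) = 1/22 ≈ 0.045455)
(Y(6, 2) + 0)**2 + d*(16 - 7) = (2 + 0)**2 + (16 - 7)/22 = 2**2 + (1/22)*9 = 4 + 9/22 = 97/22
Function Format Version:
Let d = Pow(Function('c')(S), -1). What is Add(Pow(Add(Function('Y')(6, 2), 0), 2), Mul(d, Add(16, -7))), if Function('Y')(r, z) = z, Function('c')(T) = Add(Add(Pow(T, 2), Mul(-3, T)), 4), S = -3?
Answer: Rational(97, 22) ≈ 4.4091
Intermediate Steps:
Function('c')(T) = Add(4, Pow(T, 2), Mul(-3, T))
d = Rational(1, 22) (d = Pow(Add(4, Pow(-3, 2), Mul(-3, -3)), -1) = Pow(Add(4, 9, 9), -1) = Pow(22, -1) = Rational(1, 22) ≈ 0.045455)
Add(Pow(Add(Function('Y')(6, 2), 0), 2), Mul(d, Add(16, -7))) = Add(Pow(Add(2, 0), 2), Mul(Rational(1, 22), Add(16, -7))) = Add(Pow(2, 2), Mul(Rational(1, 22), 9)) = Add(4, Rational(9, 22)) = Rational(97, 22)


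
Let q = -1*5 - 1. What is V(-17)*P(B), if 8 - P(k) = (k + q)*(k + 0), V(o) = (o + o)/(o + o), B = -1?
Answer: 1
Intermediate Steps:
q = -6 (q = -5 - 1 = -6)
V(o) = 1 (V(o) = (2*o)/((2*o)) = (2*o)*(1/(2*o)) = 1)
P(k) = 8 - k*(-6 + k) (P(k) = 8 - (k - 6)*(k + 0) = 8 - (-6 + k)*k = 8 - k*(-6 + k))
V(-17)*P(B) = 1*(8 - 1*(-1)² + 6*(-1)) = 1*(8 - 1*1 - 6) = 1*(8 - 1 - 6) = 1*1 = 1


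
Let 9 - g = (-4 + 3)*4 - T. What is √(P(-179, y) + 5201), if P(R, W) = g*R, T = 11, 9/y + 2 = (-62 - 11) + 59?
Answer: √905 ≈ 30.083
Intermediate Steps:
y = -9/16 (y = 9/(-2 + ((-62 - 11) + 59)) = 9/(-2 + (-73 + 59)) = 9/(-2 - 14) = 9/(-16) = 9*(-1/16) = -9/16 ≈ -0.56250)
g = 24 (g = 9 - ((-4 + 3)*4 - 1*11) = 9 - (-1*4 - 11) = 9 - (-4 - 11) = 9 - 1*(-15) = 9 + 15 = 24)
P(R, W) = 24*R
√(P(-179, y) + 5201) = √(24*(-179) + 5201) = √(-4296 + 5201) = √905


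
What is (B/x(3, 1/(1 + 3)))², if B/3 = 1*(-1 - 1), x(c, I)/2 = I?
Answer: 144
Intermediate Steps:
x(c, I) = 2*I
B = -6 (B = 3*(1*(-1 - 1)) = 3*(1*(-2)) = 3*(-2) = -6)
(B/x(3, 1/(1 + 3)))² = (-6/(2/(1 + 3)))² = (-6/(2/4))² = (-6/(2*(¼)))² = (-6/½)² = (-6*2)² = (-12)² = 144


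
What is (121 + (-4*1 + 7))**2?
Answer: 15376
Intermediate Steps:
(121 + (-4*1 + 7))**2 = (121 + (-4 + 7))**2 = (121 + 3)**2 = 124**2 = 15376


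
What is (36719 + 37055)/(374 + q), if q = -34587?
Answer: -73774/34213 ≈ -2.1563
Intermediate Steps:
(36719 + 37055)/(374 + q) = (36719 + 37055)/(374 - 34587) = 73774/(-34213) = 73774*(-1/34213) = -73774/34213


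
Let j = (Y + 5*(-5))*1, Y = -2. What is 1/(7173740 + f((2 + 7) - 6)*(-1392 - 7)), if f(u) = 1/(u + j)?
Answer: 24/172171159 ≈ 1.3940e-7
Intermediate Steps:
j = -27 (j = (-2 + 5*(-5))*1 = (-2 - 25)*1 = -27*1 = -27)
f(u) = 1/(-27 + u) (f(u) = 1/(u - 27) = 1/(-27 + u))
1/(7173740 + f((2 + 7) - 6)*(-1392 - 7)) = 1/(7173740 + (-1392 - 7)/(-27 + ((2 + 7) - 6))) = 1/(7173740 - 1399/(-27 + (9 - 6))) = 1/(7173740 - 1399/(-27 + 3)) = 1/(7173740 - 1399/(-24)) = 1/(7173740 - 1/24*(-1399)) = 1/(7173740 + 1399/24) = 1/(172171159/24) = 24/172171159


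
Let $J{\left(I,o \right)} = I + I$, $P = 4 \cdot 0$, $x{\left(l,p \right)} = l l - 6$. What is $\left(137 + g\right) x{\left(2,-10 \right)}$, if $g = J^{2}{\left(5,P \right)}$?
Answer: $-474$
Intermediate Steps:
$x{\left(l,p \right)} = -6 + l^{2}$ ($x{\left(l,p \right)} = l^{2} - 6 = -6 + l^{2}$)
$P = 0$
$J{\left(I,o \right)} = 2 I$
$g = 100$ ($g = \left(2 \cdot 5\right)^{2} = 10^{2} = 100$)
$\left(137 + g\right) x{\left(2,-10 \right)} = \left(137 + 100\right) \left(-6 + 2^{2}\right) = 237 \left(-6 + 4\right) = 237 \left(-2\right) = -474$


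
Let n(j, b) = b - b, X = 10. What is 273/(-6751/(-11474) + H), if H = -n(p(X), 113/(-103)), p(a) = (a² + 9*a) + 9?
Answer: 3132402/6751 ≈ 463.99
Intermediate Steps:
p(a) = 9 + a² + 9*a
n(j, b) = 0
H = 0 (H = -1*0 = 0)
273/(-6751/(-11474) + H) = 273/(-6751/(-11474) + 0) = 273/(-6751*(-1/11474) + 0) = 273/(6751/11474 + 0) = 273/(6751/11474) = (11474/6751)*273 = 3132402/6751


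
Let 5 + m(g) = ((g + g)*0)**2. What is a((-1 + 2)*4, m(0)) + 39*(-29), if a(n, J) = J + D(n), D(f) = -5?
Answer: -1141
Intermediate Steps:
m(g) = -5 (m(g) = -5 + ((g + g)*0)**2 = -5 + ((2*g)*0)**2 = -5 + 0**2 = -5 + 0 = -5)
a(n, J) = -5 + J (a(n, J) = J - 5 = -5 + J)
a((-1 + 2)*4, m(0)) + 39*(-29) = (-5 - 5) + 39*(-29) = -10 - 1131 = -1141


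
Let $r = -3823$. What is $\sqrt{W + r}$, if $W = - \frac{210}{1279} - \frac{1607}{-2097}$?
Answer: $\frac{i \sqrt{3055141499451062}}{894021} \approx 61.826 i$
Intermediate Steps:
$W = \frac{1614983}{2682063}$ ($W = \left(-210\right) \frac{1}{1279} - - \frac{1607}{2097} = - \frac{210}{1279} + \frac{1607}{2097} = \frac{1614983}{2682063} \approx 0.60214$)
$\sqrt{W + r} = \sqrt{\frac{1614983}{2682063} - 3823} = \sqrt{- \frac{10251911866}{2682063}} = \frac{i \sqrt{3055141499451062}}{894021}$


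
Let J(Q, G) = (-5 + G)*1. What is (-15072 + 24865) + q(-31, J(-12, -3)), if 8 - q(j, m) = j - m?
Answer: 9824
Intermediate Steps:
J(Q, G) = -5 + G
q(j, m) = 8 + m - j (q(j, m) = 8 - (j - m) = 8 + (m - j) = 8 + m - j)
(-15072 + 24865) + q(-31, J(-12, -3)) = (-15072 + 24865) + (8 + (-5 - 3) - 1*(-31)) = 9793 + (8 - 8 + 31) = 9793 + 31 = 9824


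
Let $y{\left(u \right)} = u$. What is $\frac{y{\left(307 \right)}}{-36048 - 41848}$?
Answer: $- \frac{307}{77896} \approx -0.0039411$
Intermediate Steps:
$\frac{y{\left(307 \right)}}{-36048 - 41848} = \frac{307}{-36048 - 41848} = \frac{307}{-77896} = 307 \left(- \frac{1}{77896}\right) = - \frac{307}{77896}$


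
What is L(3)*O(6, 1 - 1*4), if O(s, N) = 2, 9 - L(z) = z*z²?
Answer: -36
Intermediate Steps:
L(z) = 9 - z³ (L(z) = 9 - z*z² = 9 - z³)
L(3)*O(6, 1 - 1*4) = (9 - 1*3³)*2 = (9 - 1*27)*2 = (9 - 27)*2 = -18*2 = -36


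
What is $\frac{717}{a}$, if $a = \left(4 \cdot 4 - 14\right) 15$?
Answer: $\frac{239}{10} \approx 23.9$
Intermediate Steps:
$a = 30$ ($a = \left(16 - 14\right) 15 = 2 \cdot 15 = 30$)
$\frac{717}{a} = \frac{717}{30} = 717 \cdot \frac{1}{30} = \frac{239}{10}$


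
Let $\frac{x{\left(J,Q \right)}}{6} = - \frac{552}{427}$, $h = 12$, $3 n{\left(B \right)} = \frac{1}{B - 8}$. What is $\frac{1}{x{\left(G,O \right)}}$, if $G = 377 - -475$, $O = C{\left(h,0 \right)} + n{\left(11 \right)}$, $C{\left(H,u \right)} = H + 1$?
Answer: $- \frac{427}{3312} \approx -0.12893$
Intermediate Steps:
$n{\left(B \right)} = \frac{1}{3 \left(-8 + B\right)}$ ($n{\left(B \right)} = \frac{1}{3 \left(B - 8\right)} = \frac{1}{3 \left(-8 + B\right)}$)
$C{\left(H,u \right)} = 1 + H$
$O = \frac{118}{9}$ ($O = \left(1 + 12\right) + \frac{1}{3 \left(-8 + 11\right)} = 13 + \frac{1}{3 \cdot 3} = 13 + \frac{1}{3} \cdot \frac{1}{3} = 13 + \frac{1}{9} = \frac{118}{9} \approx 13.111$)
$G = 852$ ($G = 377 + 475 = 852$)
$x{\left(J,Q \right)} = - \frac{3312}{427}$ ($x{\left(J,Q \right)} = 6 \left(- \frac{552}{427}\right) = - \frac{3312}{427}$)
$\frac{1}{x{\left(G,O \right)}} = \frac{1}{- \frac{3312}{427}} = - \frac{427}{3312}$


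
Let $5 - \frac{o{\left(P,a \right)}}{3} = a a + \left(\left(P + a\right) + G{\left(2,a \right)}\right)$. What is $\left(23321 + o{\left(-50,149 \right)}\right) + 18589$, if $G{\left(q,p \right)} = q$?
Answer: $-24981$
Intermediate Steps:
$o{\left(P,a \right)} = 9 - 3 P - 3 a - 3 a^{2}$ ($o{\left(P,a \right)} = 15 - 3 \left(a a + \left(\left(P + a\right) + 2\right)\right) = 15 - 3 \left(a^{2} + \left(2 + P + a\right)\right) = 15 - 3 \left(2 + P + a + a^{2}\right) = 15 - \left(6 + 3 P + 3 a + 3 a^{2}\right) = 9 - 3 P - 3 a - 3 a^{2}$)
$\left(23321 + o{\left(-50,149 \right)}\right) + 18589 = \left(23321 - \left(288 + 66603\right)\right) + 18589 = \left(23321 + \left(9 + 150 - 447 - 66603\right)\right) + 18589 = \left(23321 - 66891\right) + 18589 = -43570 + 18589 = -24981$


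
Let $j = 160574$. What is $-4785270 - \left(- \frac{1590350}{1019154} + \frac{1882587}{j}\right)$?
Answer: $- \frac{391554674631678709}{81824817198} \approx -4.7853 \cdot 10^{6}$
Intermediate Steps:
$-4785270 - \left(- \frac{1590350}{1019154} + \frac{1882587}{j}\right) = -4785270 - \left(- \frac{1590350}{1019154} + \frac{1882587}{160574}\right) = -4785270 - \left(\left(-1590350\right) \frac{1}{1019154} + 1882587 \cdot \frac{1}{160574}\right) = -4785270 - \left(- \frac{795175}{509577} + \frac{1882587}{160574}\right) = -4785270 - \frac{831638605249}{81824817198} = - \frac{391554674631678709}{81824817198}$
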